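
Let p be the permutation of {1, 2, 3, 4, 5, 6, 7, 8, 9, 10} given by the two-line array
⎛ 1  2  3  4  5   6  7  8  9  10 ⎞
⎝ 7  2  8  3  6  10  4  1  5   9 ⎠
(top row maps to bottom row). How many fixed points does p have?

The fixed points (elements with p(x) = x) are {2}, so there is 1.

1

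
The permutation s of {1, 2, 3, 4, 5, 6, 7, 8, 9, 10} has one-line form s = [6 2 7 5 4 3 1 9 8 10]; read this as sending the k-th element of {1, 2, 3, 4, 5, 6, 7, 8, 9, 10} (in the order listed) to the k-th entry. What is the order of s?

Writing s as disjoint cycles, the cycle lengths are 4, 2, 2, 1, 1.
Since disjoint cycles commute, ord(s) = lcm(4, 2, 2) = 4.

4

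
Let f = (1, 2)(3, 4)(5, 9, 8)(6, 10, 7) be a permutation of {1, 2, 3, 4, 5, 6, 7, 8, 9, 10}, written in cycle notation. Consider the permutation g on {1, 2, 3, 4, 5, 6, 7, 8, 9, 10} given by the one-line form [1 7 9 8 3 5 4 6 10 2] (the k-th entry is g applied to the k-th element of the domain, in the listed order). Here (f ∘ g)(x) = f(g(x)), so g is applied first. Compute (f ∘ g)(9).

7

(f ∘ g)(9) = f(g(9)). g(9) = 10, then f(10) = 7. So (f ∘ g)(9) = 7.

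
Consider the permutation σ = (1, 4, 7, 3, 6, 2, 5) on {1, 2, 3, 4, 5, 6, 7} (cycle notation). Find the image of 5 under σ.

Within (1, 4, 7, 3, 6, 2, 5), 5 ↦ 1.

1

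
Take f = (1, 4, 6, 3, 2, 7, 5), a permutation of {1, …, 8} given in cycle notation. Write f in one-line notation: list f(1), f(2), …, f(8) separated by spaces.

4 7 2 6 1 3 5 8

Each element maps to the next entry in its cycle (wrapping to the front): 1→4, 2→7, 3→2, 4→6, 5→1, 6→3, 7→5, 8→8.
Listing these in domain order gives 4 7 2 6 1 3 5 8.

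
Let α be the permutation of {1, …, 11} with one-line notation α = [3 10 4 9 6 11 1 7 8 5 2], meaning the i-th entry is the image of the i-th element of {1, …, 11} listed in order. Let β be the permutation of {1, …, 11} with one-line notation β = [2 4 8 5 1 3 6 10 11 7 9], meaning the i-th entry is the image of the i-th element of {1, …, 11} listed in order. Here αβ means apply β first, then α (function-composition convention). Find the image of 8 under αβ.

5

First apply β: β(8) = 10, then α(10) = 5. Thus (αβ)(8) = 5.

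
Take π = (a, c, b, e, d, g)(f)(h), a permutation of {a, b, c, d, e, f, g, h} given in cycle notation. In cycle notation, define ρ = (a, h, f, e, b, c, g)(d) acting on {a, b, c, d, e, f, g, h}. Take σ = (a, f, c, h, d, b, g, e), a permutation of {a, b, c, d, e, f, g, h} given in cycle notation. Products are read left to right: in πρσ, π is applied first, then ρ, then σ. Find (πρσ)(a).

Apply the permutations in order: π(a) = c, then ρ(c) = g, then σ(g) = e. So (πρσ)(a) = e.

e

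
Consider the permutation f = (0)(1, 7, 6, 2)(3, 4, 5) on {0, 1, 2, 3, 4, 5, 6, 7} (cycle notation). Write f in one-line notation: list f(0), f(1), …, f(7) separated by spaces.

Each element maps to the next entry in its cycle (wrapping to the front): 0↦0, 1↦7, 2↦1, 3↦4, 4↦5, 5↦3, 6↦2, 7↦6.
So the one-line form is 0 7 1 4 5 3 2 6.

0 7 1 4 5 3 2 6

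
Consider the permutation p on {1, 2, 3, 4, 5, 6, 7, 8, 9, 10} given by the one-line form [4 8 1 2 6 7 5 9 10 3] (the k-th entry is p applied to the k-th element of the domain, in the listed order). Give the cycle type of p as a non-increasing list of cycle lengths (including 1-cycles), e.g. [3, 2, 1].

[7, 3]

The disjoint cycles are (1 4 2 8 9 10 3)(5 6 7), with lengths 7, 3 in non-increasing order.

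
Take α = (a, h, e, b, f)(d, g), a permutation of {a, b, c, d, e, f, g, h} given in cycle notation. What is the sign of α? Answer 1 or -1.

The cycle lengths are 5, 2, 1.
A cycle is odd iff its length is even; α has 1 even-length cycle, so sgn(α) = (−1)^1 and α is odd.

-1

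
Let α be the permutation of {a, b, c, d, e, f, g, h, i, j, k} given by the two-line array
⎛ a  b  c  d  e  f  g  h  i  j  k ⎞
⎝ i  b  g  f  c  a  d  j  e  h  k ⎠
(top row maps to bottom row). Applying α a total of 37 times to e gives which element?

g

Tracing e → c → … returns to e after 7 steps, so e lies in a 7-cycle (a, i, e, c, g, d, f).
Since the cycle has length 7, α^37 acts on it the same as α^2 (37 mod 7 = 2).
Stepping 2 places around the cycle: e → c → g.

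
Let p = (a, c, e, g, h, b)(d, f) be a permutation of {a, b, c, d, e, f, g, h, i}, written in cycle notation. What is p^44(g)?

g lies in the 6-cycle (a, c, e, g, h, b).
On a 6-cycle, p^6 is the identity, so p^44 = p^2 there (44 ≡ 2 mod 6).
Advancing 2 steps from g: g → h → b.

b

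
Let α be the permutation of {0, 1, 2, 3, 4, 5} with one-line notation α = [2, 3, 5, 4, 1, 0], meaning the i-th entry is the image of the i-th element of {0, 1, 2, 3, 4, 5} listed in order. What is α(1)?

1 is element number 2 of the domain, and entry number 2 of the one-line form is 3, so α(1) = 3.

3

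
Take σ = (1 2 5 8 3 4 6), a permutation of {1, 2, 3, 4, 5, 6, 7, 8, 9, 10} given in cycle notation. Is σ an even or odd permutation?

The cycle lengths are 7, 1, 1, 1.
A cycle is odd iff its length is even; σ has 0 even-length cycles, so sgn(σ) = (−1)^0 and σ is even.

even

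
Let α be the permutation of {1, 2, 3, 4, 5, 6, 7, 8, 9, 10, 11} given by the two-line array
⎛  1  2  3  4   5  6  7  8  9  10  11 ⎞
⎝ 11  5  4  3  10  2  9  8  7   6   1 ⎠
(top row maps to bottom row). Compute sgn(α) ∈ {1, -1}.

In disjoint-cycle form the cycle lengths are 4, 2, 2, 2, 1.
A cycle of length ℓ contributes ℓ−1 transpositions, so α is a product of 3 + 1 + 1 + 1 = 6 transpositions — even.

1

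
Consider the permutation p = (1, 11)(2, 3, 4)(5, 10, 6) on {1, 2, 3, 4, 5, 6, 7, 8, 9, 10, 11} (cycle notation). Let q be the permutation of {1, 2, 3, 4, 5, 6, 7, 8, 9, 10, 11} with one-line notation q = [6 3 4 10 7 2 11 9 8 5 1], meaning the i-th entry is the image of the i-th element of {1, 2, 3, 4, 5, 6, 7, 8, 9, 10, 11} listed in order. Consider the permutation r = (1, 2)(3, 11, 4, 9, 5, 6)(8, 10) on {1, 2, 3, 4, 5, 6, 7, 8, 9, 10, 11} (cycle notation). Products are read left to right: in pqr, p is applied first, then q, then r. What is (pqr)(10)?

Chase 10: p(10) = 6; q(6) = 2; r(2) = 1. Hence (pqr)(10) = 1.

1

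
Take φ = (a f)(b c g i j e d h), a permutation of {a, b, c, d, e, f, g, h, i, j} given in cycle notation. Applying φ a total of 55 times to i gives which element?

g

i lies in the 8-cycle (b c g i j e d h).
On an 8-cycle, φ^8 is the identity, so φ^55 = φ^7 there (55 ≡ 7 mod 8).
Stepping 7 places around the cycle: i → j → e → d → h → b → c → g.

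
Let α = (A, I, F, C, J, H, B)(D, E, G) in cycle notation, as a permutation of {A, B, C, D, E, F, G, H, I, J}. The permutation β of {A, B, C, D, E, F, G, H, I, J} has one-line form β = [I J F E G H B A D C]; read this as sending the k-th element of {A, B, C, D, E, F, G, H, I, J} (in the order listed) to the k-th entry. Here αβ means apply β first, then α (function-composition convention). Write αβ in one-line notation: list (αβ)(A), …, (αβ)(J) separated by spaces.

Chase each element through β then α: A → I → F; B → J → H; C → F → C; D → E → G; E → G → D; F → H → B; G → B → A; H → A → I; I → D → E; J → C → J.
So αβ in one-line form is F H C G D B A I E J.

F H C G D B A I E J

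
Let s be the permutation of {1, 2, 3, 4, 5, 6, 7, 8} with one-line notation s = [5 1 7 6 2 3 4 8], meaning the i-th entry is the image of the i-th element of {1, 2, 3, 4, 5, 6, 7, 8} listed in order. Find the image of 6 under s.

6 is element number 6 of the domain, and entry number 6 of the one-line form is 3, so s(6) = 3.

3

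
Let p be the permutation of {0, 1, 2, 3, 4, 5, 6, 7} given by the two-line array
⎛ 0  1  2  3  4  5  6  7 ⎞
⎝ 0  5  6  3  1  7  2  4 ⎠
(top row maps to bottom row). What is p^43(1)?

Tracing 1 → 5 → … returns to 1 after 4 steps, so 1 lies in a 4-cycle (1 5 7 4).
Powers repeat with period 4 on this cycle, and 43 mod 4 = 3, so p^43(1) = p^3(1).
Stepping 3 places around the cycle: 1 → 5 → 7 → 4.

4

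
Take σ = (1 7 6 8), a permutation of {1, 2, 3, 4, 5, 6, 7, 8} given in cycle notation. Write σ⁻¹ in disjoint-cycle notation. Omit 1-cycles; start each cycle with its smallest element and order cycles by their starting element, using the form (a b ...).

(1 8 6 7)

If σ sends a → b within a cycle, σ⁻¹ sends b → a; equivalently, reverse each cycle.
Reversing each cycle of σ and rotating so the smallest element leads gives (1 8 6 7).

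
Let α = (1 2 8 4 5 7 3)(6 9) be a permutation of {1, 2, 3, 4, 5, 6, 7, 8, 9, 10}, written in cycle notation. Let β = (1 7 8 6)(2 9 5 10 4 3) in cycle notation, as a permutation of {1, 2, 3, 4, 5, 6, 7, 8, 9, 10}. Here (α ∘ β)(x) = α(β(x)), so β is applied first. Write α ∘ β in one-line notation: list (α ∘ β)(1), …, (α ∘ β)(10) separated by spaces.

3 6 8 1 10 2 4 9 7 5

(α ∘ β)(x) = α(β(x)). Computing each image: α(β(1)) = α(7) = 3, α(β(2)) = α(9) = 6, α(β(3)) = α(2) = 8, α(β(4)) = α(3) = 1, α(β(5)) = α(10) = 10, α(β(6)) = α(1) = 2, α(β(7)) = α(8) = 4, α(β(8)) = α(6) = 9, α(β(9)) = α(5) = 7, α(β(10)) = α(4) = 5.
Hence α ∘ β = [3 6 8 1 10 2 4 9 7 5].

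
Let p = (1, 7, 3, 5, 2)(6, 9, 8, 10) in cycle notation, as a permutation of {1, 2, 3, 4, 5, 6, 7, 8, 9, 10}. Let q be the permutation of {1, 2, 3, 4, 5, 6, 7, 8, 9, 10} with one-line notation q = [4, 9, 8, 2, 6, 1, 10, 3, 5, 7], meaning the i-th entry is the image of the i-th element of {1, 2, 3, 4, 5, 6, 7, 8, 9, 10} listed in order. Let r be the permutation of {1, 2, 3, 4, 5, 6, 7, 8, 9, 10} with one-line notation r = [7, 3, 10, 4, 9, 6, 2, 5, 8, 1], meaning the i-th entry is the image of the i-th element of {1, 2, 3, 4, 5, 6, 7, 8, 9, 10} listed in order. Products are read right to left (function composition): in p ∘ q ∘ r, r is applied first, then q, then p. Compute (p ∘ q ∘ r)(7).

(p ∘ q ∘ r)(7) = p(q(r(7))). r(7) = 2, then q(2) = 9, then p(9) = 8, so the result is 8.

8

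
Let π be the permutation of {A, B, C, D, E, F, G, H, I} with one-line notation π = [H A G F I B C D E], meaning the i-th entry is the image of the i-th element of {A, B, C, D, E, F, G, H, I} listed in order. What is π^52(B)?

H

Tracing B → A → … returns to B after 5 steps, so B lies in a 5-cycle (A, H, D, F, B).
On a 5-cycle, π^5 is the identity, so π^52 = π^2 there (52 ≡ 2 mod 5).
Stepping 2 places around the cycle: B → A → H.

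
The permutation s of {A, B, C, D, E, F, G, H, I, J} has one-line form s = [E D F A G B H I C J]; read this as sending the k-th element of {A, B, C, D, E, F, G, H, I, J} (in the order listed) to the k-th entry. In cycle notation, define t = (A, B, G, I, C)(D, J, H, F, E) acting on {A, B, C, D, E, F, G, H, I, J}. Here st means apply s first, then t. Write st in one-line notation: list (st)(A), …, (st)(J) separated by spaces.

For each element, apply s then t: A → E → D; B → D → J; C → F → E; D → A → B; E → G → I; F → B → G; G → H → F; H → I → C; I → C → A; J → J → H.
Collecting the images, st = [D J E B I G F C A H].

D J E B I G F C A H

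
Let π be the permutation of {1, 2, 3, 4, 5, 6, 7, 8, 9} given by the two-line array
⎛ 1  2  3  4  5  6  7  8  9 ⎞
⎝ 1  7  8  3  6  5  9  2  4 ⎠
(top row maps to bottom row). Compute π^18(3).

Tracing 3 → 8 → … returns to 3 after 6 steps, so 3 lies in a 6-cycle (2, 7, 9, 4, 3, 8).
Powers repeat with period 6 on this cycle, and 18 mod 6 = 0, so π^18(3) = π^0(3).
So π^18(3) = 3.

3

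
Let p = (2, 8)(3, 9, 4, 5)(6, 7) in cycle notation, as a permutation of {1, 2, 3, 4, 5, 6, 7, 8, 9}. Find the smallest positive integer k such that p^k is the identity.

The disjoint cycles have lengths 4, 2, 2, 1.
Since disjoint cycles commute, ord(p) = lcm(4, 2, 2) = 4.

4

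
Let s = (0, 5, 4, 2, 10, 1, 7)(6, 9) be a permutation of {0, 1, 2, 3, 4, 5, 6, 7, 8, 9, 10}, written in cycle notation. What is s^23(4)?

4 lies in the 7-cycle (0, 5, 4, 2, 10, 1, 7).
Powers repeat with period 7 on this cycle, and 23 mod 7 = 2, so s^23(4) = s^2(4).
Advancing 2 steps from 4: 4 → 2 → 10.

10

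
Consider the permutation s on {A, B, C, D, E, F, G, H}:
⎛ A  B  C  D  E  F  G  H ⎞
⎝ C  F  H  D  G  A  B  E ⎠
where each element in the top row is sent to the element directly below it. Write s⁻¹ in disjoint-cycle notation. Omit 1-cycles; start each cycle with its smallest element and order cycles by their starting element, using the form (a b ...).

(A F B G E H C)

First write s in disjoint cycles: (A C H E G B F).
Reversing each cycle (and rotating so the smallest element leads) gives s⁻¹ = (A F B G E H C).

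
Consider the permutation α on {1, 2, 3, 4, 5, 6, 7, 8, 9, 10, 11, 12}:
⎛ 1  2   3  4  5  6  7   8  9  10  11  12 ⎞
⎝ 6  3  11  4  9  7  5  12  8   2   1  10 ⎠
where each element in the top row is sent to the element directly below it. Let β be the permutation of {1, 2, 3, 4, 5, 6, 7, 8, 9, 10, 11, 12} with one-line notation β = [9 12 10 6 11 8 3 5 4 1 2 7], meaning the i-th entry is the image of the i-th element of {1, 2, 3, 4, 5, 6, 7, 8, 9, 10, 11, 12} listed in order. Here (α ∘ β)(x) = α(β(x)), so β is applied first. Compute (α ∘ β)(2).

β(2) = 12, then α(12) = 10; composing gives (α ∘ β)(2) = 10.

10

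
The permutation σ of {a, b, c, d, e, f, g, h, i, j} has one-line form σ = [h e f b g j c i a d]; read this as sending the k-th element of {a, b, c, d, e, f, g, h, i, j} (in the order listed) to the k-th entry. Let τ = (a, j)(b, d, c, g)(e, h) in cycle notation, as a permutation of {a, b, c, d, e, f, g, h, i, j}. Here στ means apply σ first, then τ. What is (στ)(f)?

a

σ(f) = j, then τ(j) = a; composing gives (στ)(f) = a.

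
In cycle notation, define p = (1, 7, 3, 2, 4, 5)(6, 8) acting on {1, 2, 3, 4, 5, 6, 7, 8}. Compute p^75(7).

4

7 lies in the 6-cycle (1, 7, 3, 2, 4, 5).
Since the cycle has length 6, p^75 acts on it the same as p^3 (75 mod 6 = 3).
Stepping 3 places around the cycle: 7 → 3 → 2 → 4.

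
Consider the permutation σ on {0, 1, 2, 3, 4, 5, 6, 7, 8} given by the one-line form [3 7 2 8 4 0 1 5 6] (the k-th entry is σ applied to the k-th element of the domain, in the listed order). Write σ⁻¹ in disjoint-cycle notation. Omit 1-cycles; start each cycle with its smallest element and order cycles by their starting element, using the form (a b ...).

(0 5 7 1 6 8 3)

First write σ in disjoint cycles: (0 3 8 6 1 7 5).
The inverse reverses every cycle; in canonical form, σ⁻¹ = (0 5 7 1 6 8 3).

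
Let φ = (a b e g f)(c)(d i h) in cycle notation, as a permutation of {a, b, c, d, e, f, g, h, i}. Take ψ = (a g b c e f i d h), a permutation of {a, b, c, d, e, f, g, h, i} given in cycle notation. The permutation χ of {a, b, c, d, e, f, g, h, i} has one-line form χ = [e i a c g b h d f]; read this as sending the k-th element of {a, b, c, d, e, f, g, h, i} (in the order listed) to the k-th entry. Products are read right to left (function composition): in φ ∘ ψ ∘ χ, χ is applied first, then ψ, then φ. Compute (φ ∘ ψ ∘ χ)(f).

c

(φ ∘ ψ ∘ χ)(f) = φ(ψ(χ(f))). χ(f) = b, then ψ(b) = c, then φ(c) = c, so the result is c.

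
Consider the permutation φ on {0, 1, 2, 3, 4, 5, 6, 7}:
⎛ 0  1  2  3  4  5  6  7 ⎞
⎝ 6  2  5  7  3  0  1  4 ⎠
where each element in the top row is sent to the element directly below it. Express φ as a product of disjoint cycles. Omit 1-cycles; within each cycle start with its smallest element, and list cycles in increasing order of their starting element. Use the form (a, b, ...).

(0, 6, 1, 2, 5)(3, 7, 4)

Iterating φ from 0 gives 0 → 6 → 1 → 2 → 5 → 0; that is the 5-cycle (0, 6, 1, 2, 5).
Repeating from the next unused element and collecting all non-trivial cycles gives (0, 6, 1, 2, 5)(3, 7, 4).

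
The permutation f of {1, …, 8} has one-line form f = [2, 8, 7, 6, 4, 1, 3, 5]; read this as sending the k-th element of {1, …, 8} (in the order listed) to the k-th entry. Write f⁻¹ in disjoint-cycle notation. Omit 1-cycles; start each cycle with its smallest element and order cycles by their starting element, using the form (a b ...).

(1 6 4 5 8 2)(3 7)

The cycle decomposition of f is (1 2 8 5 4 6)(3 7).
Reversing each cycle (and rotating so the smallest element leads) gives f⁻¹ = (1 6 4 5 8 2)(3 7).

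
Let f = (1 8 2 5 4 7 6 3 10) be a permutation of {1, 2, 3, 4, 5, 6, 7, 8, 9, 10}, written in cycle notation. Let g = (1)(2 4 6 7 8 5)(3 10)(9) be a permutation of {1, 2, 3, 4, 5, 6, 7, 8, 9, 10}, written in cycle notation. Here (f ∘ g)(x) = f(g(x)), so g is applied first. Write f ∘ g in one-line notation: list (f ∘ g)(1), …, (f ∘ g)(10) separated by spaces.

For each element, apply g then f: 1 → 1 → 8; 2 → 4 → 7; 3 → 10 → 1; 4 → 6 → 3; 5 → 2 → 5; 6 → 7 → 6; 7 → 8 → 2; 8 → 5 → 4; 9 → 9 → 9; 10 → 3 → 10.
Collecting the images, f ∘ g = [8 7 1 3 5 6 2 4 9 10].

8 7 1 3 5 6 2 4 9 10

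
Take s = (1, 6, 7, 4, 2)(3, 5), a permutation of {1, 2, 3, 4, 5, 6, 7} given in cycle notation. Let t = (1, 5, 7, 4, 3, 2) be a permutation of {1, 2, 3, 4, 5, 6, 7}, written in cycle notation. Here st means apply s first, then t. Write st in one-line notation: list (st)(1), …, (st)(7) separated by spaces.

6 5 7 1 2 4 3

Chase each element through s then t: 1 → 6 → 6; 2 → 1 → 5; 3 → 5 → 7; 4 → 2 → 1; 5 → 3 → 2; 6 → 7 → 4; 7 → 4 → 3.
Collecting the images, st = [6 5 7 1 2 4 3].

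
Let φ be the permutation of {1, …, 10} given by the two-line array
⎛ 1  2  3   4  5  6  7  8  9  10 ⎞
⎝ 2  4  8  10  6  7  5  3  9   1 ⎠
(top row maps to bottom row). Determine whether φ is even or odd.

In disjoint-cycle form the cycle lengths are 4, 3, 2, 1.
A cycle is odd iff its length is even; φ has 2 even-length cycles, so sgn(φ) = (−1)^2 and φ is even.

even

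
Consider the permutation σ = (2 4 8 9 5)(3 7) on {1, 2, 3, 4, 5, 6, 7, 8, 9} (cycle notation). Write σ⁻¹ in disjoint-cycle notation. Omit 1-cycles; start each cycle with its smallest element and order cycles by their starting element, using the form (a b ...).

(2 5 9 8 4)(3 7)

If σ sends a → b within a cycle, σ⁻¹ sends b → a; equivalently, reverse each cycle.
After reversing and putting each cycle's least element first, σ⁻¹ = (2 5 9 8 4)(3 7).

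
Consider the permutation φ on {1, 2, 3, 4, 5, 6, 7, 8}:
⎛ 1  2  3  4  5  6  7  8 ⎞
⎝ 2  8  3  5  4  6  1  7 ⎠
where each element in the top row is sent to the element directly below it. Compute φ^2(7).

2

Tracing 7 → 1 → … returns to 7 after 4 steps, so 7 lies in a 4-cycle (1, 2, 8, 7).
Advancing 2 steps from 7: 7 → 1 → 2.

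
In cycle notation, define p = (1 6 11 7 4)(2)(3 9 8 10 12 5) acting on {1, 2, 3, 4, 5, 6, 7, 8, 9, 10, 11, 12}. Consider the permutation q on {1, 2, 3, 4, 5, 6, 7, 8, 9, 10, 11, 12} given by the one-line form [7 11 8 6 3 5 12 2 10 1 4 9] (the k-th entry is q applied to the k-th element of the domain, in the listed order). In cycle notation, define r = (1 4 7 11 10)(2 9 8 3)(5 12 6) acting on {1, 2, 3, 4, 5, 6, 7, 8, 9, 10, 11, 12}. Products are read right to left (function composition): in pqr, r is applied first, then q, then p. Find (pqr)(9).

2

Chase 9: r(9) = 8; q(8) = 2; p(2) = 2. Hence (pqr)(9) = 2.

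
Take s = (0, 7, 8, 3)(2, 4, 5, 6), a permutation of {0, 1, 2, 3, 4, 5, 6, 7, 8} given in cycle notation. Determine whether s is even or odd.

The cycle lengths are 4, 4, 1.
A cycle of length ℓ contributes ℓ−1 transpositions, so s is a product of 3 + 3 = 6 transpositions — even.

even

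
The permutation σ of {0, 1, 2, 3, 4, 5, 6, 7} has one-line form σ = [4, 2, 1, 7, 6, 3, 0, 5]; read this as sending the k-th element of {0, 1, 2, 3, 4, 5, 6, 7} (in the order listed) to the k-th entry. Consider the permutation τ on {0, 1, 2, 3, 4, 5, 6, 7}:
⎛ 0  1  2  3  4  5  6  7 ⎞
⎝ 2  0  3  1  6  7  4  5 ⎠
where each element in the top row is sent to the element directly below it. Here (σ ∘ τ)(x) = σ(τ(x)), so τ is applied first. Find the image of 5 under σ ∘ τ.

5

τ(5) = 7, then σ(7) = 5; composing gives (σ ∘ τ)(5) = 5.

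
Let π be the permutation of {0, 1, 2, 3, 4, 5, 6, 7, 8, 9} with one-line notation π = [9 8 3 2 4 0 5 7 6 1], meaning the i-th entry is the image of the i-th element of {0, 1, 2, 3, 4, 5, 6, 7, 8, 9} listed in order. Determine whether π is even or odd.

In disjoint-cycle form the cycle lengths are 6, 2, 1, 1.
A cycle is odd iff its length is even; π has 2 even-length cycles, so sgn(π) = (−1)^2 and π is even.

even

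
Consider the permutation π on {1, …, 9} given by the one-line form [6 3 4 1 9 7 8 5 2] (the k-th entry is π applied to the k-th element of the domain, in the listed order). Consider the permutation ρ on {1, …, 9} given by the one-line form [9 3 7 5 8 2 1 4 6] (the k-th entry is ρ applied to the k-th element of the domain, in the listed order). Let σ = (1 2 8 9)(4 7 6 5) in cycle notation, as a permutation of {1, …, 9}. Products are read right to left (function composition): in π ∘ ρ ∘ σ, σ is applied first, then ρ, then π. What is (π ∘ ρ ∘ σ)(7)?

Chase 7: σ(7) = 6; ρ(6) = 2; π(2) = 3. Hence (π ∘ ρ ∘ σ)(7) = 3.

3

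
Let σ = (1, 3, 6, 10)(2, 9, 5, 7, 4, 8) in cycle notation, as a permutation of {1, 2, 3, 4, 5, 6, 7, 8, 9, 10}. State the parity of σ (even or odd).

The cycle lengths are 6, 4.
A cycle is odd iff its length is even; σ has 2 even-length cycles, so sgn(σ) = (−1)^2 and σ is even.

even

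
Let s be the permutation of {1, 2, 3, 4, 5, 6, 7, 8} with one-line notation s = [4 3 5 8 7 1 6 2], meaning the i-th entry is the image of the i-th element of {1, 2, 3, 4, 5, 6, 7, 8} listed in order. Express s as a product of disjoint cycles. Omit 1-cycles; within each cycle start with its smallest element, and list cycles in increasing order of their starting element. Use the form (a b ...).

From 1: 1 → 4 → 8 → 2 → 3 → 5 → 7 → 6 → 1, closing the cycle (1 4 8 2 3 5 7 6).
Repeating from the next unused element and collecting all non-trivial cycles gives (1 4 8 2 3 5 7 6).

(1 4 8 2 3 5 7 6)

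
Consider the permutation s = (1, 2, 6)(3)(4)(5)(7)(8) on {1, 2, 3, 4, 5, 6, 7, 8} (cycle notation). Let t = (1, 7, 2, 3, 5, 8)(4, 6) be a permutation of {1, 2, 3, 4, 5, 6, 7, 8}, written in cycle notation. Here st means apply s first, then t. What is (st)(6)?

s(6) = 1, then t(1) = 7; composing gives (st)(6) = 7.

7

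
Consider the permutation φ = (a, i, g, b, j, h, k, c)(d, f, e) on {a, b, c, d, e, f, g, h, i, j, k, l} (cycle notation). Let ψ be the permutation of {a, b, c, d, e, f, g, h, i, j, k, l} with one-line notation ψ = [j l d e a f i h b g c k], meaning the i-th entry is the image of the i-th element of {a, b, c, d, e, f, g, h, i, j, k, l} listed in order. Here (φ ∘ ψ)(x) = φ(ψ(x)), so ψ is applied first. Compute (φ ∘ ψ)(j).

First apply ψ: ψ(j) = g, then φ(g) = b. Thus (φ ∘ ψ)(j) = b.

b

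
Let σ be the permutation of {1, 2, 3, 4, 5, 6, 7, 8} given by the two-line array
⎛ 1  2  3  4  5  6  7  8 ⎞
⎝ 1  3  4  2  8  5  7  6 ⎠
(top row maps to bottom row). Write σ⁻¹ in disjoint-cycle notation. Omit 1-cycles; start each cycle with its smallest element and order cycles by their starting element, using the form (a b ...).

The cycle decomposition of σ is (2 3 4)(5 8 6).
The inverse reverses every cycle; in canonical form, σ⁻¹ = (2 4 3)(5 6 8).

(2 4 3)(5 6 8)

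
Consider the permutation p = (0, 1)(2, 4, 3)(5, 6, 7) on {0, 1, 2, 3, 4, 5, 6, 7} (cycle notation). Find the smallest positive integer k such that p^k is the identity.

6

The disjoint cycles have lengths 3, 3, 2.
Since disjoint cycles commute, ord(p) = lcm(3, 3, 2) = 6.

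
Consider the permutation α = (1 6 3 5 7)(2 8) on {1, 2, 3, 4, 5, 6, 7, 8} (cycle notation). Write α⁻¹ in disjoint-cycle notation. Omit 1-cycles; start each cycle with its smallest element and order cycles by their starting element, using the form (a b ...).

(1 7 5 3 6)(2 8)

The inverse reverses each cycle.
After reversing and putting each cycle's least element first, α⁻¹ = (1 7 5 3 6)(2 8).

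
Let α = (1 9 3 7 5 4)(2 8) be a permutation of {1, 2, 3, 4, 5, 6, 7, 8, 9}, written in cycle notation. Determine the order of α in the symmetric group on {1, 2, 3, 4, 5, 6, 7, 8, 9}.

The cycle type of α is (6, 2, 1).
The order of α is the least common multiple of its cycle lengths: lcm(6, 2) = 6.

6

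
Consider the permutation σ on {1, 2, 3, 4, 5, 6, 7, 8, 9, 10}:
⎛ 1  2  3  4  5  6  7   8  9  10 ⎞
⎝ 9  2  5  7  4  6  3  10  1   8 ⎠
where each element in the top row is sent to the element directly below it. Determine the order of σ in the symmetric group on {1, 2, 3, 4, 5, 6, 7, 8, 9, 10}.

Writing σ as disjoint cycles, the cycle lengths are 4, 2, 2, 1, 1.
Since disjoint cycles commute, ord(σ) = lcm(4, 2, 2) = 4.

4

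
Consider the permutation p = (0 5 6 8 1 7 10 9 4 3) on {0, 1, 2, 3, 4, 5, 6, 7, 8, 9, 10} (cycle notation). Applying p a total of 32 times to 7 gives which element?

7 lies in the 10-cycle (0 5 6 8 1 7 10 9 4 3).
Powers repeat with period 10 on this cycle, and 32 mod 10 = 2, so p^32(7) = p^2(7).
Advancing 2 steps from 7: 7 → 10 → 9.

9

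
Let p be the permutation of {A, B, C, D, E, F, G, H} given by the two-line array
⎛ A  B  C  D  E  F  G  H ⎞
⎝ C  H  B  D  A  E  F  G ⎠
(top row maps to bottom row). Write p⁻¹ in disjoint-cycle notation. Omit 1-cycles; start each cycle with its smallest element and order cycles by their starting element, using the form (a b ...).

(A E F G H B C)

First write p in disjoint cycles: (A C B H G F E).
Reversing each cycle (and rotating so the smallest element leads) gives p⁻¹ = (A E F G H B C).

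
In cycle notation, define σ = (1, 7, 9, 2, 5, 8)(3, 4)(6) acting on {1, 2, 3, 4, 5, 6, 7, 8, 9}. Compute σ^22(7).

8

7 lies in the 6-cycle (1, 7, 9, 2, 5, 8).
On a 6-cycle, σ^6 is the identity, so σ^22 = σ^4 there (22 ≡ 4 mod 6).
Stepping 4 places around the cycle: 7 → 9 → 2 → 5 → 8.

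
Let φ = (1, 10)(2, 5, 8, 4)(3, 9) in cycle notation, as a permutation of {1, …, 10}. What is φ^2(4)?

4 lies in the 4-cycle (2, 5, 8, 4).
Stepping 2 places around the cycle: 4 → 2 → 5.

5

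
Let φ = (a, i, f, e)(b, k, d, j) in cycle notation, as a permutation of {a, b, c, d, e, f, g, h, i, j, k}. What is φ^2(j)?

k

j lies in the 4-cycle (b, k, d, j).
Stepping 2 places around the cycle: j → b → k.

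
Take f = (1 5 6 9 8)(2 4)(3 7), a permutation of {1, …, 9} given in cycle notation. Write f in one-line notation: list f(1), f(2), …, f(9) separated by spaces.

Each element maps to the next entry in its cycle (wrapping to the front): 1↦5, 2↦4, 3↦7, 4↦2, 5↦6, 6↦9, 7↦3, 8↦1, 9↦8.
Listing these in domain order gives 5 4 7 2 6 9 3 1 8.

5 4 7 2 6 9 3 1 8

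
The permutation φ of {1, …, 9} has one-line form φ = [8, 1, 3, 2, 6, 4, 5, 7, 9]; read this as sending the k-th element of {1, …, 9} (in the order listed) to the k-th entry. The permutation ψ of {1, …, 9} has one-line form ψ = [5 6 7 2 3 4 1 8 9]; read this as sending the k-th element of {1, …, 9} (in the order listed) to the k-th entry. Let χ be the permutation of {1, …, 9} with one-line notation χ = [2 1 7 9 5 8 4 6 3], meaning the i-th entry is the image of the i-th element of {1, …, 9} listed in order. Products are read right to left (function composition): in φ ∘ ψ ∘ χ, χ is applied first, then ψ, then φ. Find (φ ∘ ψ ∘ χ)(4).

Chase 4: χ(4) = 9; ψ(9) = 9; φ(9) = 9. Hence (φ ∘ ψ ∘ χ)(4) = 9.

9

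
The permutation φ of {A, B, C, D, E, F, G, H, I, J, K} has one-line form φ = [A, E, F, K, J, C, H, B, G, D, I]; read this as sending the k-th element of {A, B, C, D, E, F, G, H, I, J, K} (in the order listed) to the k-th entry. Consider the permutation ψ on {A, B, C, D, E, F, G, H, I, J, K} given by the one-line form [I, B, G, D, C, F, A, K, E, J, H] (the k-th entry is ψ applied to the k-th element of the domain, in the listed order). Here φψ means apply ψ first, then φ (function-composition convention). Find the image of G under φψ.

A

(φψ)(G) = φ(ψ(G)). ψ(G) = A, then φ(A) = A. So (φψ)(G) = A.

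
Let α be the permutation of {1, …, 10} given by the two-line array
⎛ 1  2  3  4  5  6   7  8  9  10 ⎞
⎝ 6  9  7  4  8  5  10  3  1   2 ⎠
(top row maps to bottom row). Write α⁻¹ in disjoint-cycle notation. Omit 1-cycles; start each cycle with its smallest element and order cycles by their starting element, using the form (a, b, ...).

(1, 9, 2, 10, 7, 3, 8, 5, 6)

The cycle decomposition of α is (1, 6, 5, 8, 3, 7, 10, 2, 9).
The inverse reverses every cycle; in canonical form, α⁻¹ = (1, 9, 2, 10, 7, 3, 8, 5, 6).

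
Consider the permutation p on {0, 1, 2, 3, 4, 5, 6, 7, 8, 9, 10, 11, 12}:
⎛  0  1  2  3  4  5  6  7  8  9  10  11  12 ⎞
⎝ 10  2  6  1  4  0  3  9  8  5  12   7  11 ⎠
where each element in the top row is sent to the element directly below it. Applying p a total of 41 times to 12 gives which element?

10

Tracing 12 → 11 → … returns to 12 after 7 steps, so 12 lies in a 7-cycle (0 10 12 11 7 9 5).
Since the cycle has length 7, p^41 acts on it the same as p^6 (41 mod 7 = 6).
Advancing 6 steps from 12: 12 → 11 → 7 → 9 → 5 → 0 → 10.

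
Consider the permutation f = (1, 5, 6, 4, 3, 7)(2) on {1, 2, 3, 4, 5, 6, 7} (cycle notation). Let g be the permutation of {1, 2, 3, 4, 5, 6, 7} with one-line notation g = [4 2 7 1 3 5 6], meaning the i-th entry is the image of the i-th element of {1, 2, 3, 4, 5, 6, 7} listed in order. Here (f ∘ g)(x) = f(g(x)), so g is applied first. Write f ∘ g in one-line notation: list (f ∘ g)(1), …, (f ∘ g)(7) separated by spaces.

3 2 1 5 7 6 4

Chase each element through g then f: 1 → 4 → 3; 2 → 2 → 2; 3 → 7 → 1; 4 → 1 → 5; 5 → 3 → 7; 6 → 5 → 6; 7 → 6 → 4.
So f ∘ g in one-line form is 3 2 1 5 7 6 4.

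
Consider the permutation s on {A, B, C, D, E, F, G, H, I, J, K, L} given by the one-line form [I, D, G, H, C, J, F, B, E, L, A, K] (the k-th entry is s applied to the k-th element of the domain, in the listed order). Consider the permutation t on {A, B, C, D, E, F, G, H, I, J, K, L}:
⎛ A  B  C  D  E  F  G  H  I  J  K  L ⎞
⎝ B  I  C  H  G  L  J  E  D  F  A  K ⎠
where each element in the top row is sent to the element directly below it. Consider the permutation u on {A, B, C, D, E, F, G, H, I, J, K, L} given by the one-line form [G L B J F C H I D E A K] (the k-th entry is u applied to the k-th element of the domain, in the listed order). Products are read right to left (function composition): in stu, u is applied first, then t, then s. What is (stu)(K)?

Apply the permutations in order: u(K) = A, then t(A) = B, then s(B) = D. So (stu)(K) = D.

D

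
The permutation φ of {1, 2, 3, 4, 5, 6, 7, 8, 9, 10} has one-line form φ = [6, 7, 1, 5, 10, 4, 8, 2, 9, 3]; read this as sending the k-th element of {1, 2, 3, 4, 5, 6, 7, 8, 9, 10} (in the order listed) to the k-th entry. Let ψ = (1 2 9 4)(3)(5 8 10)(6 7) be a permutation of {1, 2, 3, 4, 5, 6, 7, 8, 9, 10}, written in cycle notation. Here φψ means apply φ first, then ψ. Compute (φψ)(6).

(φψ)(6) = ψ(φ(6)). φ(6) = 4, then ψ(4) = 1. So (φψ)(6) = 1.

1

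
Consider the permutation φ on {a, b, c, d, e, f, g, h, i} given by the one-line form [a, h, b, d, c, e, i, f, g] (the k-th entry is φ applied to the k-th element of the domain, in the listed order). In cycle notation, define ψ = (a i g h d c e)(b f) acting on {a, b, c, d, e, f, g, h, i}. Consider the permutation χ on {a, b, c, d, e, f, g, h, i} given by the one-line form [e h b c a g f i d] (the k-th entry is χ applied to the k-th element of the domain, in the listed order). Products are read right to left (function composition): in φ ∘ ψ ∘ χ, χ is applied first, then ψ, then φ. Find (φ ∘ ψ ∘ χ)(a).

a

Apply the permutations in order: χ(a) = e, then ψ(e) = a, then φ(a) = a. So (φ ∘ ψ ∘ χ)(a) = a.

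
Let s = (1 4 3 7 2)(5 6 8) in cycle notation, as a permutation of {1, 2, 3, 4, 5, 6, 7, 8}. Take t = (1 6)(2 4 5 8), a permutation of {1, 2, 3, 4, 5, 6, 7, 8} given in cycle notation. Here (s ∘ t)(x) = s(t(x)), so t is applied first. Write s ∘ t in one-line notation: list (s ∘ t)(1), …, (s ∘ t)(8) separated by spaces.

8 3 7 6 5 4 2 1

(s ∘ t)(x) = s(t(x)). Computing each image: s(t(1)) = s(6) = 8, s(t(2)) = s(4) = 3, s(t(3)) = s(3) = 7, s(t(4)) = s(5) = 6, s(t(5)) = s(8) = 5, s(t(6)) = s(1) = 4, s(t(7)) = s(7) = 2, s(t(8)) = s(2) = 1.
Hence s ∘ t = [8 3 7 6 5 4 2 1].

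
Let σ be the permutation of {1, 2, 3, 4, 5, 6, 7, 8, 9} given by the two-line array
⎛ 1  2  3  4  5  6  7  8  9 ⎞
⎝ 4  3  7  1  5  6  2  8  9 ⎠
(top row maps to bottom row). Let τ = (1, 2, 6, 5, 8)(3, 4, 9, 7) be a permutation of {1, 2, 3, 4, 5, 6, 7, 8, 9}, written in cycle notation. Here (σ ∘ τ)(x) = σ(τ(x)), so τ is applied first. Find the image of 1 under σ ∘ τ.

3

First apply τ: τ(1) = 2, then σ(2) = 3. Thus (σ ∘ τ)(1) = 3.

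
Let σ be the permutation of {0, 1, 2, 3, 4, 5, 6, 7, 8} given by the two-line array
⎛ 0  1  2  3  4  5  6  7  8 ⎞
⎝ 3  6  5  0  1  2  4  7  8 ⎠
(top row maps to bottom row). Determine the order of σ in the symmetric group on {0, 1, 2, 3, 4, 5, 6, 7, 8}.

6

The disjoint-cycle form of σ has cycle lengths 3, 2, 2, 1, 1.
Since disjoint cycles commute, ord(σ) = lcm(3, 2, 2) = 6.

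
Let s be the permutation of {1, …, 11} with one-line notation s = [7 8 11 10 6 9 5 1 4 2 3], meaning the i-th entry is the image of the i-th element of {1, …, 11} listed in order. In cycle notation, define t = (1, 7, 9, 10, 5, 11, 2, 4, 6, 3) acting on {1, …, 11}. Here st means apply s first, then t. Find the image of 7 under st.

First apply s: s(7) = 5, then t(5) = 11. Thus (st)(7) = 11.

11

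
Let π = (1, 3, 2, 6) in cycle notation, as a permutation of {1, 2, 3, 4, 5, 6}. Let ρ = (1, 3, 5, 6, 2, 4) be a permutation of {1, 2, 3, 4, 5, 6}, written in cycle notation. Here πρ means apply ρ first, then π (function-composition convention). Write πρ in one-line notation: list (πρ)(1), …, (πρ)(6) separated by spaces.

2 4 5 3 1 6

(πρ)(x) = π(ρ(x)). Computing each image: π(ρ(1)) = π(3) = 2, π(ρ(2)) = π(4) = 4, π(ρ(3)) = π(5) = 5, π(ρ(4)) = π(1) = 3, π(ρ(5)) = π(6) = 1, π(ρ(6)) = π(2) = 6.
Hence πρ = [2 4 5 3 1 6].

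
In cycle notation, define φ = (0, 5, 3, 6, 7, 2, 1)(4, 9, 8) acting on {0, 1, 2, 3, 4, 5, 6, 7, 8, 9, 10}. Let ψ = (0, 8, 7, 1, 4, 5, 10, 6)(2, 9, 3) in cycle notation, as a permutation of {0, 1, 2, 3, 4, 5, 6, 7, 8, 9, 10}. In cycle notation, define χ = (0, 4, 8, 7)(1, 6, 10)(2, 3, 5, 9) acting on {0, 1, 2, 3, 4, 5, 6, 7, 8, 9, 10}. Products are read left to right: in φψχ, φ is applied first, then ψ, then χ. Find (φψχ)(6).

(φψχ)(6) = χ(ψ(φ(6))). φ(6) = 7, then ψ(7) = 1, then χ(1) = 6, so the result is 6.

6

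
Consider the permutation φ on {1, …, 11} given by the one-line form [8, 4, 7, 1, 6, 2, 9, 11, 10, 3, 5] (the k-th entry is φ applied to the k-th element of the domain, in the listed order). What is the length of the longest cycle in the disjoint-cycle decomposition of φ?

Decomposing into disjoint cycles gives (1 8 11 5 6 2 4)(3 7 9 10); the longest has length 7.

7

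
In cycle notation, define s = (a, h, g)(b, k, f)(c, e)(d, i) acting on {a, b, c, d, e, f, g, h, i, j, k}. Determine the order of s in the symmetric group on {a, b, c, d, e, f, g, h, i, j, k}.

6

The cycle type of s is (3, 3, 2, 2, 1).
The order of s is the least common multiple of its cycle lengths: lcm(3, 3, 2, 2) = 6.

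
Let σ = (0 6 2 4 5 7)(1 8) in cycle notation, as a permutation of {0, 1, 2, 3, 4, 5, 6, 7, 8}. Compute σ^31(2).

2 lies in the 6-cycle (0 6 2 4 5 7).
Powers repeat with period 6 on this cycle, and 31 mod 6 = 1, so σ^31(2) = σ^1(2).
Stepping 1 place around the cycle: 2 → 4.

4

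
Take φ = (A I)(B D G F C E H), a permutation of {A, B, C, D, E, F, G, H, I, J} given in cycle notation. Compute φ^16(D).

D lies in the 7-cycle (B D G F C E H).
On a 7-cycle, φ^7 is the identity, so φ^16 = φ^2 there (16 ≡ 2 mod 7).
Stepping 2 places around the cycle: D → G → F.

F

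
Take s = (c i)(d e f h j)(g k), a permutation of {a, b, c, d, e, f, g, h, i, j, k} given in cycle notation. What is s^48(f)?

d

f lies in the 5-cycle (d e f h j).
Powers repeat with period 5 on this cycle, and 48 mod 5 = 3, so s^48(f) = s^3(f).
Stepping 3 places around the cycle: f → h → j → d.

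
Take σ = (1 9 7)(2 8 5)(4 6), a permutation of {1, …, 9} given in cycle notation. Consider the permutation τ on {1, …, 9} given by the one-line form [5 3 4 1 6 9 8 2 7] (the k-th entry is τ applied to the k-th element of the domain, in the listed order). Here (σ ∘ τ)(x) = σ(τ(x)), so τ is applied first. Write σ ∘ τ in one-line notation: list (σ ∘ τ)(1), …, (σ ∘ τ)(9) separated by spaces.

2 3 6 9 4 7 5 8 1

For each element, apply τ then σ: 1 → 5 → 2; 2 → 3 → 3; 3 → 4 → 6; 4 → 1 → 9; 5 → 6 → 4; 6 → 9 → 7; 7 → 8 → 5; 8 → 2 → 8; 9 → 7 → 1.
Collecting the images, σ ∘ τ = [2 3 6 9 4 7 5 8 1].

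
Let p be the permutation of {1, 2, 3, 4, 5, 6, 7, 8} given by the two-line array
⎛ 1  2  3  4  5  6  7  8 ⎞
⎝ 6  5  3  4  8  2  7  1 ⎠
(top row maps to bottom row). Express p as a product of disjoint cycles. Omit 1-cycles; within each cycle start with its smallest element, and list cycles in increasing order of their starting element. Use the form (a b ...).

(1 6 2 5 8)

From 1: 1 → 6 → 2 → 5 → 8 → 1, closing the cycle (1 6 2 5 8).
Continuing from each remaining unvisited element yields (1 6 2 5 8).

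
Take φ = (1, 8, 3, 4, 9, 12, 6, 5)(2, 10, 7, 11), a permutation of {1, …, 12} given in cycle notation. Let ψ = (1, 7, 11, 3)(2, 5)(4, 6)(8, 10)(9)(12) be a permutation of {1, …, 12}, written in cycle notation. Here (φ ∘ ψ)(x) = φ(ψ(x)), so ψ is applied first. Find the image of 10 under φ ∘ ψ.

(φ ∘ ψ)(10) = φ(ψ(10)). ψ(10) = 8, then φ(8) = 3. So (φ ∘ ψ)(10) = 3.

3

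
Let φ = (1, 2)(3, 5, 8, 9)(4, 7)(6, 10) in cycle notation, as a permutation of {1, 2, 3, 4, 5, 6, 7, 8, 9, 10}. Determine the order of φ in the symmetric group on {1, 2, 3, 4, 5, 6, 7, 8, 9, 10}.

4

The cycle type of φ is (4, 2, 2, 2).
The order of φ is the least common multiple of its cycle lengths: lcm(4, 2, 2, 2) = 4.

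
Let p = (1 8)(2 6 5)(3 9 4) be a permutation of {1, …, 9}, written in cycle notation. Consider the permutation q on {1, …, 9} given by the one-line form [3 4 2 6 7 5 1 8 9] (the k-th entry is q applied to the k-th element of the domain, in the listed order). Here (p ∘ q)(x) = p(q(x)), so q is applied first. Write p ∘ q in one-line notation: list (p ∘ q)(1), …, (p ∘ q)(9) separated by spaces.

9 3 6 5 7 2 8 1 4

Chase each element through q then p: 1 → 3 → 9; 2 → 4 → 3; 3 → 2 → 6; 4 → 6 → 5; 5 → 7 → 7; 6 → 5 → 2; 7 → 1 → 8; 8 → 8 → 1; 9 → 9 → 4.
So p ∘ q in one-line form is 9 3 6 5 7 2 8 1 4.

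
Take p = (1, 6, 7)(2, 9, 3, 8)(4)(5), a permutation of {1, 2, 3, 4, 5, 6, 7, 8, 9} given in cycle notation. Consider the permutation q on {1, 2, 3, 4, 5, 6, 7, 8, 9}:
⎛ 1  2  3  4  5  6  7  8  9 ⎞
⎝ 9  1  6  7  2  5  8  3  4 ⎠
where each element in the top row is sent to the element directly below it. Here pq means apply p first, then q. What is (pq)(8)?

1

(pq)(8) = q(p(8)). p(8) = 2, then q(2) = 1. So (pq)(8) = 1.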